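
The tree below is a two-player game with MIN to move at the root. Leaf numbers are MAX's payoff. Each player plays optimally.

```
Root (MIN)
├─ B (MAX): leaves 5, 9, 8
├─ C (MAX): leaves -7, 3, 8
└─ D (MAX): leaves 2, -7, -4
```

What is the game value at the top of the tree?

B (MAX): max(5, 9, 8) = 9
C (MAX): max(-7, 3, 8) = 8
D (MAX): max(2, -7, -4) = 2
Root (MIN): min(9, 8, 2) = 2

2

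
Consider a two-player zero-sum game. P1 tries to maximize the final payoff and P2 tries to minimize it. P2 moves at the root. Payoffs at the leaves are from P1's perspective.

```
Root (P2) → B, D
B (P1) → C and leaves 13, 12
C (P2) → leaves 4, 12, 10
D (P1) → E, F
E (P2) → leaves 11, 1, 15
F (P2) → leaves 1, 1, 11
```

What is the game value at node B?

13

C: min(4, 12, 10) = 4
B: max(4, 13, 12) = 13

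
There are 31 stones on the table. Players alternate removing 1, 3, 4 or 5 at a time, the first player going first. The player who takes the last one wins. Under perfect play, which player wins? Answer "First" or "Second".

First

Compute winning (W) and losing (L) positions by backward induction:
i:   0  1  2  3  4  5  6  7  8  9 10 11 12 13 14 15 16 17 18 19 20 21 22 23 24 25 26 27 28 29 30 31
     L  W  L  W  W  W  W  W  L  W  L  W  W  W  W  W  L  W  L  W  W  W  W  W  L  W  L  W  W  W  W  W
Position 31 is W, so the first player wins.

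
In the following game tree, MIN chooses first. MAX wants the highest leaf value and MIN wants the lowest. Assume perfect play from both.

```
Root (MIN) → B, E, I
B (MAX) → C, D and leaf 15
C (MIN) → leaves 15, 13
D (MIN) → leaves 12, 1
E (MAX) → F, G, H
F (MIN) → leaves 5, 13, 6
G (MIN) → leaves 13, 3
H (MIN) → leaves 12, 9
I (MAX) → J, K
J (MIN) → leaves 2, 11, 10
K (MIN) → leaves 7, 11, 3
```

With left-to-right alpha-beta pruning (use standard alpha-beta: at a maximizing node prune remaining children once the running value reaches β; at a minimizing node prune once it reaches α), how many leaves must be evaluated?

C [α=-∞,β=+∞]: v=13
D [α=13,β=+∞]: v=12 after child 1 ≤ α → α-cutoff, skip 1
B [α=-∞,β=+∞]: v=15
F [α=-∞,β=15]: v=5
G [α=5,β=15]: v=3
H [α=5,β=15]: v=9
E [α=-∞,β=15]: v=9
J [α=-∞,β=9]: v=2
K [α=2,β=9]: v=3
I [α=-∞,β=9]: v=3
Root [α=-∞,β=+∞]: v=3
Leaves evaluated: 17 of 18.

17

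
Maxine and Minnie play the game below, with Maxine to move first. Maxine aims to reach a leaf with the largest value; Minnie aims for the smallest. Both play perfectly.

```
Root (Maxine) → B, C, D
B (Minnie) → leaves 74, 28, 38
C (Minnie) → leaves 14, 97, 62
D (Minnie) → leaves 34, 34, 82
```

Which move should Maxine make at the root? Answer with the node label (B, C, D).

B (Minnie): min(74, 28, 38) = 28
C (Minnie): min(14, 97, 62) = 14
D (Minnie): min(34, 34, 82) = 34
Root (Maxine): max(28, 14, 34) = 34
Maxine picks the child with the highest value: D (value 34).

D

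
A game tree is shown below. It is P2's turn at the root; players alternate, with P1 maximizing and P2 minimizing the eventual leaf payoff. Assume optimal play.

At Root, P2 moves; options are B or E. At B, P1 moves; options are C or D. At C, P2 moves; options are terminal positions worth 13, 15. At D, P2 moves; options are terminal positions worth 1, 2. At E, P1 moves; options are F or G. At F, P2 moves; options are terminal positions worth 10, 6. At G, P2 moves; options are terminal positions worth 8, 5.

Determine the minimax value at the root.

6

C (P2): min(13, 15) = 13
D (P2): min(1, 2) = 1
B (P1): max(13, 1) = 13
F (P2): min(10, 6) = 6
G (P2): min(8, 5) = 5
E (P1): max(6, 5) = 6
Root (P2): min(13, 6) = 6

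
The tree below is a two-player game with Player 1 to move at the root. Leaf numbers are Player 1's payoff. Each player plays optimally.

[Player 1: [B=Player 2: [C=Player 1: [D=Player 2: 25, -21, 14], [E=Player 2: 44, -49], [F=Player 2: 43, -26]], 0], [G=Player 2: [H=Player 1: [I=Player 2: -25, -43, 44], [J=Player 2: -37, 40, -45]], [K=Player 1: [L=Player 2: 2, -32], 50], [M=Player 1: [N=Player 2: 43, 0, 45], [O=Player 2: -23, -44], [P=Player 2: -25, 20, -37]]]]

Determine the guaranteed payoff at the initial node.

-21

D (Player 2): min(25, -21, 14) = -21
E (Player 2): min(44, -49) = -49
F (Player 2): min(43, -26) = -26
C (Player 1): max(-21, -49, -26) = -21
B (Player 2): min(-21, 0) = -21
I (Player 2): min(-25, -43, 44) = -43
J (Player 2): min(-37, 40, -45) = -45
H (Player 1): max(-43, -45) = -43
L (Player 2): min(2, -32) = -32
K (Player 1): max(-32, 50) = 50
N (Player 2): min(43, 0, 45) = 0
O (Player 2): min(-23, -44) = -44
P (Player 2): min(-25, 20, -37) = -37
M (Player 1): max(0, -44, -37) = 0
G (Player 2): min(-43, 50, 0) = -43
Root (Player 1): max(-21, -43) = -21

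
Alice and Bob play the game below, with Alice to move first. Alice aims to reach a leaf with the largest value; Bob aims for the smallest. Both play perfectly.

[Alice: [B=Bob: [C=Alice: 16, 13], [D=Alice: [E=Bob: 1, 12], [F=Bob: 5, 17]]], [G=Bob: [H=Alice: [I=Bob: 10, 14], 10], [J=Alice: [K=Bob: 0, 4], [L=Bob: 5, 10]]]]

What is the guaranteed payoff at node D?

E: min(1, 12) = 1
F: min(5, 17) = 5
D: max(1, 5) = 5

5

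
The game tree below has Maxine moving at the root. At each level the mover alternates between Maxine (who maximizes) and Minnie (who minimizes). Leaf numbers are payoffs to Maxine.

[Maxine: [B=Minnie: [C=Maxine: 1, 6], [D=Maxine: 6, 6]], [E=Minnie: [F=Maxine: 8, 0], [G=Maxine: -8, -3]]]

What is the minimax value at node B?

C: max(1, 6) = 6
D: max(6, 6) = 6
B: min(6, 6) = 6

6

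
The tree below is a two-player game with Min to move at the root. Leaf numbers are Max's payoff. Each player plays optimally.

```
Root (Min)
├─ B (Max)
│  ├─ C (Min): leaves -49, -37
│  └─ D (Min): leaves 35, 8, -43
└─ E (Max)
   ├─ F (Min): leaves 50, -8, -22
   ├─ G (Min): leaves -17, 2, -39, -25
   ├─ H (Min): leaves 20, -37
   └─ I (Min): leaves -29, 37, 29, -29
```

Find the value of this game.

-43

C (Min): min(-49, -37) = -49
D (Min): min(35, 8, -43) = -43
B (Max): max(-49, -43) = -43
F (Min): min(50, -8, -22) = -22
G (Min): min(-17, 2, -39, -25) = -39
H (Min): min(20, -37) = -37
I (Min): min(-29, 37, 29, -29) = -29
E (Max): max(-22, -39, -37, -29) = -22
Root (Min): min(-43, -22) = -43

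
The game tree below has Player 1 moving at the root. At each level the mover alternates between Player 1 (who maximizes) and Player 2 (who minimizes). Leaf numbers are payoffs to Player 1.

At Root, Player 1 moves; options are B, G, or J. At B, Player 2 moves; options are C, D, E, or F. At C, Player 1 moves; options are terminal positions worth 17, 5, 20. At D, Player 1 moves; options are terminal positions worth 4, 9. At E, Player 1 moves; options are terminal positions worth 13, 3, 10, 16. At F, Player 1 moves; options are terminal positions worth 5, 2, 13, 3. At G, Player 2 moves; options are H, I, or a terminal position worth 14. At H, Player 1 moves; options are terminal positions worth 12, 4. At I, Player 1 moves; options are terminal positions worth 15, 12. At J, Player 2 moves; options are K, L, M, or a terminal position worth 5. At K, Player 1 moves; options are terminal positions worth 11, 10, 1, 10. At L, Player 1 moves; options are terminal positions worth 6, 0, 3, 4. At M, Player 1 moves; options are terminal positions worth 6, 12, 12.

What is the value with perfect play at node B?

9

C: max(17, 5, 20) = 20
D: max(4, 9) = 9
E: max(13, 3, 10, 16) = 16
F: max(5, 2, 13, 3) = 13
B: min(20, 9, 16, 13) = 9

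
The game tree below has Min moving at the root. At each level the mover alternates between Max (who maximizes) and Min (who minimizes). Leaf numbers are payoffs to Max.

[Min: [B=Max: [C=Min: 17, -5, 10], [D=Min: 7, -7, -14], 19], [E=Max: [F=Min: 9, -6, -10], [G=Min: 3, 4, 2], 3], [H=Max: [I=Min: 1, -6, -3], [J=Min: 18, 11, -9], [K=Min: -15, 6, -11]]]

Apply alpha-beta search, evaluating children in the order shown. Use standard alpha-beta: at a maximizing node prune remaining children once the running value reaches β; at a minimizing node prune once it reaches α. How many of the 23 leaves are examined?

20

C [α=-∞,β=+∞]: v=-5
D [α=-5,β=+∞]: v=-7 after child 2 ≤ α → α-cutoff, skip 1
B [α=-∞,β=+∞]: v=19
F [α=-∞,β=19]: v=-10
G [α=-10,β=19]: v=2
E [α=-∞,β=19]: v=3
I [α=-∞,β=3]: v=-6
J [α=-6,β=3]: v=-9
K [α=-6,β=3]: v=-15 after child 1 ≤ α → α-cutoff, skip 2
H [α=-∞,β=3]: v=-6
Root [α=-∞,β=+∞]: v=-6
Leaves evaluated: 20 of 23.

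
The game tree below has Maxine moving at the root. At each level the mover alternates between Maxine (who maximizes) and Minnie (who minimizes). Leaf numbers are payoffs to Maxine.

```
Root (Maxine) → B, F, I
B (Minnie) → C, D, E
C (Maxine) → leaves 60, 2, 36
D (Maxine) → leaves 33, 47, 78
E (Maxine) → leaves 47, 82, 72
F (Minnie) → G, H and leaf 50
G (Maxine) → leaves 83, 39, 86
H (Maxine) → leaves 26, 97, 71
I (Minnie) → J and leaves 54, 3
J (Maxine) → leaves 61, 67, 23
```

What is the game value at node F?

50

G: max(83, 39, 86) = 86
H: max(26, 97, 71) = 97
F: min(86, 97, 50) = 50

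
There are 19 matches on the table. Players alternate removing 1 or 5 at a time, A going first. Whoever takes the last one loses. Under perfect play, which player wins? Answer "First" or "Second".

Second

Positions where the player to move wins (W) vs loses (L):
i:   0  1  2  3  4  5  6  7  8  9 10 11 12 13 14 15 16 17 18 19
     W  L  W  L  W  L  W  L  W  L  W  L  W  L  W  L  W  L  W  L
Position 19 is L, so the second player wins.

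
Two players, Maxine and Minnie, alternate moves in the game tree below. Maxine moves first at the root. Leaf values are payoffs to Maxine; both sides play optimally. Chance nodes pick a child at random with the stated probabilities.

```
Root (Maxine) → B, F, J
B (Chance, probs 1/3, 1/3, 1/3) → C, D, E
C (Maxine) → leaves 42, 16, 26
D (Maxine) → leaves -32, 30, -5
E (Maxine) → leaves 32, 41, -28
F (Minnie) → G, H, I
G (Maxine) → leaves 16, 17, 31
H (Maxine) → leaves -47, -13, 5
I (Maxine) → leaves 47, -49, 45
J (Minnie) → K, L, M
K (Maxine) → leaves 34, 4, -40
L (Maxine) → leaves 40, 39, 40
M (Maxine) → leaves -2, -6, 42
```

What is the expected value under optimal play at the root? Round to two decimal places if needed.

37.67

C (Maxine): max(42, 16, 26) = 42
D (Maxine): max(-32, 30, -5) = 30
E (Maxine): max(32, 41, -28) = 41
B (Chance): 1/3·42 + 1/3·30 + 1/3·41 = 37.67
G (Maxine): max(16, 17, 31) = 31
H (Maxine): max(-47, -13, 5) = 5
I (Maxine): max(47, -49, 45) = 47
F (Minnie): min(31, 5, 47) = 5
K (Maxine): max(34, 4, -40) = 34
L (Maxine): max(40, 39, 40) = 40
M (Maxine): max(-2, -6, 42) = 42
J (Minnie): min(34, 40, 42) = 34
Root (Maxine): max(37.67, 5, 34) = 37.67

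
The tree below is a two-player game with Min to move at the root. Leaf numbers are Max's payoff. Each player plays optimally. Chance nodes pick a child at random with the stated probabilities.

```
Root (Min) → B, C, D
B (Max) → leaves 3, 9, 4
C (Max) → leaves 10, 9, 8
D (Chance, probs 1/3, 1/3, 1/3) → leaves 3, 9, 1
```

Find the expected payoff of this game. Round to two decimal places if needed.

4.33

B (Max): max(3, 9, 4) = 9
C (Max): max(10, 9, 8) = 10
D (Chance): 1/3·3 + 1/3·9 + 1/3·1 = 4.33
Root (Min): min(9, 10, 4.33) = 4.33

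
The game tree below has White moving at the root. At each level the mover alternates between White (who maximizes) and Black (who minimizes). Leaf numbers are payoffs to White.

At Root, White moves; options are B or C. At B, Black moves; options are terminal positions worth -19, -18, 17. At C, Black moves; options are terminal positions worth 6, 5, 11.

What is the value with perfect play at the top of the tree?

5

B (Black): min(-19, -18, 17) = -19
C (Black): min(6, 5, 11) = 5
Root (White): max(-19, 5) = 5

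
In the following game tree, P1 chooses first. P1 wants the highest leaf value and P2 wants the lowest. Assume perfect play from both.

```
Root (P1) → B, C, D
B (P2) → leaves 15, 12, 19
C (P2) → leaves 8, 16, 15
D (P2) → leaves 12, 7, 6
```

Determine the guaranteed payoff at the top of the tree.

B (P2): min(15, 12, 19) = 12
C (P2): min(8, 16, 15) = 8
D (P2): min(12, 7, 6) = 6
Root (P1): max(12, 8, 6) = 12

12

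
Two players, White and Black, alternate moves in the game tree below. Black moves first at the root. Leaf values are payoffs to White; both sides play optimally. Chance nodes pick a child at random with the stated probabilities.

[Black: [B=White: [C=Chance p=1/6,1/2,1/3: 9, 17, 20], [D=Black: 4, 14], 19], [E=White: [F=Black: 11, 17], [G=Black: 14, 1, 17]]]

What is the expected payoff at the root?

11

C (Chance): 1/6·9 + 1/2·17 + 1/3·20 = 16.67
D (Black): min(4, 14) = 4
B (White): max(16.67, 4, 19) = 19
F (Black): min(11, 17) = 11
G (Black): min(14, 1, 17) = 1
E (White): max(11, 1) = 11
Root (Black): min(19, 11) = 11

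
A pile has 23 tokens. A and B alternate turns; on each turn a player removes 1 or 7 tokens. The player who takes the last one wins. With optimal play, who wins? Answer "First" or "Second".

First

i:   0  1  2  3  4  5  6  7  8  9 10 11 12 13 14 15 16 17 18 19 20 21 22 23
     L  W  L  W  L  W  L  W  L  W  L  W  L  W  L  W  L  W  L  W  L  W  L  W
Position 23 is W, so the first player wins.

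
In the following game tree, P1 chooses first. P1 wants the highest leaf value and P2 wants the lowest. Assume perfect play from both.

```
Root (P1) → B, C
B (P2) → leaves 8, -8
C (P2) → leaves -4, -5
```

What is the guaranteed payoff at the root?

B (P2): min(8, -8) = -8
C (P2): min(-4, -5) = -5
Root (P1): max(-8, -5) = -5

-5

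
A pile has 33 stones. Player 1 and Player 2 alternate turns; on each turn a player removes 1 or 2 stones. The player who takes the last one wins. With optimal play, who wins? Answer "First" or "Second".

Second

W/L table (W = player to move can force a win):
i:   0  1  2  3  4  5  6  7  8  9 10 11 12 13 14 15 16 17 18 19 20 21 22 23 24 25 26 27 28 29 30 31 32 33
     L  W  W  L  W  W  L  W  W  L  W  W  L  W  W  L  W  W  L  W  W  L  W  W  L  W  W  L  W  W  L  W  W  L
Position 33 is L, so the second player wins.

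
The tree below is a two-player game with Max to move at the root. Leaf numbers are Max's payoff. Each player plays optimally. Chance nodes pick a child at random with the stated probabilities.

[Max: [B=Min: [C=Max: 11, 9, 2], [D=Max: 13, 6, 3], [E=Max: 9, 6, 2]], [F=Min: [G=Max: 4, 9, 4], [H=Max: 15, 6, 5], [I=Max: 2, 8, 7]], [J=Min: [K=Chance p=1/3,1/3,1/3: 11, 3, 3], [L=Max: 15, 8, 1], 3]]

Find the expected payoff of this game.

C (Max): max(11, 9, 2) = 11
D (Max): max(13, 6, 3) = 13
E (Max): max(9, 6, 2) = 9
B (Min): min(11, 13, 9) = 9
G (Max): max(4, 9, 4) = 9
H (Max): max(15, 6, 5) = 15
I (Max): max(2, 8, 7) = 8
F (Min): min(9, 15, 8) = 8
K (Chance): 1/3·11 + 1/3·3 + 1/3·3 = 5.67
L (Max): max(15, 8, 1) = 15
J (Min): min(5.67, 15, 3) = 3
Root (Max): max(9, 8, 3) = 9

9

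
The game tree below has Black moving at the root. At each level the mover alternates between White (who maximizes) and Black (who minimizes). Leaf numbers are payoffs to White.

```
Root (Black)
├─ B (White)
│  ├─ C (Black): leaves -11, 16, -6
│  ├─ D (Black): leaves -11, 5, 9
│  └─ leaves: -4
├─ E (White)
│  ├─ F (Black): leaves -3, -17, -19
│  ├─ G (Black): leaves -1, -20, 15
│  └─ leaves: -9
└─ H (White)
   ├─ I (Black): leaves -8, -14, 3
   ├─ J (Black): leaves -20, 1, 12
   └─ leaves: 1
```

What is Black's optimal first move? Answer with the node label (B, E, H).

C (Black): min(-11, 16, -6) = -11
D (Black): min(-11, 5, 9) = -11
B (White): max(-11, -11, -4) = -4
F (Black): min(-3, -17, -19) = -19
G (Black): min(-1, -20, 15) = -20
E (White): max(-19, -20, -9) = -9
I (Black): min(-8, -14, 3) = -14
J (Black): min(-20, 1, 12) = -20
H (White): max(-14, -20, 1) = 1
Root (Black): min(-4, -9, 1) = -9
Black picks the child with the lowest value: E (value -9).

E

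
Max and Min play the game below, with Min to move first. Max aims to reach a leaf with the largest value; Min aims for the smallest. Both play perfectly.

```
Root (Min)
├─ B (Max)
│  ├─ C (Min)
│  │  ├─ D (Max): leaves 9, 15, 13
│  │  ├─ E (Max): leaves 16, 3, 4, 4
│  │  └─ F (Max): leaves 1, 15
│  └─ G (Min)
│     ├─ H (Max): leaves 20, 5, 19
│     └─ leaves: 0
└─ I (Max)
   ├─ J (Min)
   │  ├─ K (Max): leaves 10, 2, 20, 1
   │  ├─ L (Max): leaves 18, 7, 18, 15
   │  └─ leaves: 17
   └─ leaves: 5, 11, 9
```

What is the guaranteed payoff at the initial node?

D (Max): max(9, 15, 13) = 15
E (Max): max(16, 3, 4, 4) = 16
F (Max): max(1, 15) = 15
C (Min): min(15, 16, 15) = 15
H (Max): max(20, 5, 19) = 20
G (Min): min(20, 0) = 0
B (Max): max(15, 0) = 15
K (Max): max(10, 2, 20, 1) = 20
L (Max): max(18, 7, 18, 15) = 18
J (Min): min(20, 18, 17) = 17
I (Max): max(17, 5, 11, 9) = 17
Root (Min): min(15, 17) = 15

15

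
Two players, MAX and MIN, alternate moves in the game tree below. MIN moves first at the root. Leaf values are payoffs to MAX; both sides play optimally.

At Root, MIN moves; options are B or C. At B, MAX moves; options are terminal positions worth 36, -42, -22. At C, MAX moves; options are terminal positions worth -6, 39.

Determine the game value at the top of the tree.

B (MAX): max(36, -42, -22) = 36
C (MAX): max(-6, 39) = 39
Root (MIN): min(36, 39) = 36

36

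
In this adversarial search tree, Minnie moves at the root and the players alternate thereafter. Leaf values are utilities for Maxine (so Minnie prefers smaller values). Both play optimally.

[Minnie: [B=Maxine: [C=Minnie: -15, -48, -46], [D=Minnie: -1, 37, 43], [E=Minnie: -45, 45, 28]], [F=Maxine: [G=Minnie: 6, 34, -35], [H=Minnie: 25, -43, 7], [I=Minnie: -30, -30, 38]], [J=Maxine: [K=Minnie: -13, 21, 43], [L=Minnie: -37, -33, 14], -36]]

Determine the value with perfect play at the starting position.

-30

C (Minnie): min(-15, -48, -46) = -48
D (Minnie): min(-1, 37, 43) = -1
E (Minnie): min(-45, 45, 28) = -45
B (Maxine): max(-48, -1, -45) = -1
G (Minnie): min(6, 34, -35) = -35
H (Minnie): min(25, -43, 7) = -43
I (Minnie): min(-30, -30, 38) = -30
F (Maxine): max(-35, -43, -30) = -30
K (Minnie): min(-13, 21, 43) = -13
L (Minnie): min(-37, -33, 14) = -37
J (Maxine): max(-13, -37, -36) = -13
Root (Minnie): min(-1, -30, -13) = -30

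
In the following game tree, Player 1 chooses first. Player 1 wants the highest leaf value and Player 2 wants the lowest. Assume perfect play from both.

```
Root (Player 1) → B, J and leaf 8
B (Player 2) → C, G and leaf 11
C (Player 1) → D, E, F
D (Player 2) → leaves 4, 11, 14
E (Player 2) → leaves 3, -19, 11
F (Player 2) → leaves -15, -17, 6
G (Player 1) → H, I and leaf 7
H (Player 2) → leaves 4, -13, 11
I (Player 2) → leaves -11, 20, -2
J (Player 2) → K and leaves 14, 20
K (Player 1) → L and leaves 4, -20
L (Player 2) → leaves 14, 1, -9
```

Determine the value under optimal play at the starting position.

D (Player 2): min(4, 11, 14) = 4
E (Player 2): min(3, -19, 11) = -19
F (Player 2): min(-15, -17, 6) = -17
C (Player 1): max(4, -19, -17) = 4
H (Player 2): min(4, -13, 11) = -13
I (Player 2): min(-11, 20, -2) = -11
G (Player 1): max(-13, -11, 7) = 7
B (Player 2): min(4, 7, 11) = 4
L (Player 2): min(14, 1, -9) = -9
K (Player 1): max(-9, 4, -20) = 4
J (Player 2): min(4, 14, 20) = 4
Root (Player 1): max(4, 4, 8) = 8

8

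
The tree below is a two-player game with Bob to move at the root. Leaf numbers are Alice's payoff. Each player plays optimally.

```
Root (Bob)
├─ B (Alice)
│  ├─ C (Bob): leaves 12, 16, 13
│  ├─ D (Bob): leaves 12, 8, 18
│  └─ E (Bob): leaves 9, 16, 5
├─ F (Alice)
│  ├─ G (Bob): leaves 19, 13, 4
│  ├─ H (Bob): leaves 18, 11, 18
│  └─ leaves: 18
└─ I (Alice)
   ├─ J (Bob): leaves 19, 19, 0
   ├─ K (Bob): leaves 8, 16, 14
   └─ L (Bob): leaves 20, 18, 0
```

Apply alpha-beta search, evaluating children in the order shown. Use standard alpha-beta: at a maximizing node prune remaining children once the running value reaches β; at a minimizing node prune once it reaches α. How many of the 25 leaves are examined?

21

C [α=-∞,β=+∞]: v=12
D [α=12,β=+∞]: v=12 after child 1 ≤ α → α-cutoff, skip 2
E [α=12,β=+∞]: v=9 after child 1 ≤ α → α-cutoff, skip 2
B [α=-∞,β=+∞]: v=12
G [α=-∞,β=12]: v=4
H [α=4,β=12]: v=11
F [α=-∞,β=12]: v=18
J [α=-∞,β=12]: v=0
K [α=0,β=12]: v=8
L [α=8,β=12]: v=0
I [α=-∞,β=12]: v=8
Root [α=-∞,β=+∞]: v=8
Leaves evaluated: 21 of 25.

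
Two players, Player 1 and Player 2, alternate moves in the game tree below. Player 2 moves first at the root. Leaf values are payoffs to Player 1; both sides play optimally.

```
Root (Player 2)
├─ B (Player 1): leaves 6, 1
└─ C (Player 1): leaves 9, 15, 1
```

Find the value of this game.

B (Player 1): max(6, 1) = 6
C (Player 1): max(9, 15, 1) = 15
Root (Player 2): min(6, 15) = 6

6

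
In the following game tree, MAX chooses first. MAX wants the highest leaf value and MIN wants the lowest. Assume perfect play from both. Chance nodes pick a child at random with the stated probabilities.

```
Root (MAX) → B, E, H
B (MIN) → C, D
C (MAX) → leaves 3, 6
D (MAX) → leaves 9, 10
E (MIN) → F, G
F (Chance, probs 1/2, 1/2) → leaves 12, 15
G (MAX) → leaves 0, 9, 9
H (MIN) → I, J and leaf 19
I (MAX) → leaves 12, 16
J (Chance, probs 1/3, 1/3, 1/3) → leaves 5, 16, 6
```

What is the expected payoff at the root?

9

C (MAX): max(3, 6) = 6
D (MAX): max(9, 10) = 10
B (MIN): min(6, 10) = 6
F (Chance): 1/2·12 + 1/2·15 = 13.5
G (MAX): max(0, 9, 9) = 9
E (MIN): min(13.5, 9) = 9
I (MAX): max(12, 16) = 16
J (Chance): 1/3·5 + 1/3·16 + 1/3·6 = 9
H (MIN): min(16, 9, 19) = 9
Root (MAX): max(6, 9, 9) = 9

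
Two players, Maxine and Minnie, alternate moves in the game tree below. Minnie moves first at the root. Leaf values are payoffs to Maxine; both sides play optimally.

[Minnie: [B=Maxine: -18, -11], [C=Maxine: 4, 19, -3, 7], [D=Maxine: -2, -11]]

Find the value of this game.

B (Maxine): max(-18, -11) = -11
C (Maxine): max(4, 19, -3, 7) = 19
D (Maxine): max(-2, -11) = -2
Root (Minnie): min(-11, 19, -2) = -11

-11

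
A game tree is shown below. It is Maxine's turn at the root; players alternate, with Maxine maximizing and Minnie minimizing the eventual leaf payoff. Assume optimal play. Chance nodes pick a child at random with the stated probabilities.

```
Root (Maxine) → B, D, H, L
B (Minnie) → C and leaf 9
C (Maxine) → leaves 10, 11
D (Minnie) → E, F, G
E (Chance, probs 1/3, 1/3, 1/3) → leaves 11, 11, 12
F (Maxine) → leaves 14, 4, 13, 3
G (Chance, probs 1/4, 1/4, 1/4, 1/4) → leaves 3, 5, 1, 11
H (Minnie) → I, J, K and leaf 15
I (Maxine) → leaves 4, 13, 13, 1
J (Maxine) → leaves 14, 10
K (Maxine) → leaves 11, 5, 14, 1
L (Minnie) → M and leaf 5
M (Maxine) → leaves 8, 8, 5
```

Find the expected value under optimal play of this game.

C (Maxine): max(10, 11) = 11
B (Minnie): min(11, 9) = 9
E (Chance): 1/3·11 + 1/3·11 + 1/3·12 = 11.33
F (Maxine): max(14, 4, 13, 3) = 14
G (Chance): 1/4·3 + 1/4·5 + 1/4·1 + 1/4·11 = 5
D (Minnie): min(11.33, 14, 5) = 5
I (Maxine): max(4, 13, 13, 1) = 13
J (Maxine): max(14, 10) = 14
K (Maxine): max(11, 5, 14, 1) = 14
H (Minnie): min(13, 14, 14, 15) = 13
M (Maxine): max(8, 8, 5) = 8
L (Minnie): min(8, 5) = 5
Root (Maxine): max(9, 5, 13, 5) = 13

13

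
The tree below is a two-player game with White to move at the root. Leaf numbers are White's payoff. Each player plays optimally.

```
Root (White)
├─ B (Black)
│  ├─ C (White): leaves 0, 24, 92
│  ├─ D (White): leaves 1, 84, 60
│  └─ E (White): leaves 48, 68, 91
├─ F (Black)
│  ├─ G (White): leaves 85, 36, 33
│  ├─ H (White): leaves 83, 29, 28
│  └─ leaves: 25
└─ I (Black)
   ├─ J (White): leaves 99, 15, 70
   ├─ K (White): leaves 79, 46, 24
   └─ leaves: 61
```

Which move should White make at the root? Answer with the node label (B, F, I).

C (White): max(0, 24, 92) = 92
D (White): max(1, 84, 60) = 84
E (White): max(48, 68, 91) = 91
B (Black): min(92, 84, 91) = 84
G (White): max(85, 36, 33) = 85
H (White): max(83, 29, 28) = 83
F (Black): min(85, 83, 25) = 25
J (White): max(99, 15, 70) = 99
K (White): max(79, 46, 24) = 79
I (Black): min(99, 79, 61) = 61
Root (White): max(84, 25, 61) = 84
White picks the child with the highest value: B (value 84).

B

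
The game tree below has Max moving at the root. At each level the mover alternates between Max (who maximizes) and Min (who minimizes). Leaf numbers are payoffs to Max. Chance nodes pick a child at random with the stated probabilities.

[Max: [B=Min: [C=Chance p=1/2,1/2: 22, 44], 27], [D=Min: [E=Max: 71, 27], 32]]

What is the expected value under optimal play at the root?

C (Chance): 1/2·22 + 1/2·44 = 33
B (Min): min(33, 27) = 27
E (Max): max(71, 27) = 71
D (Min): min(71, 32) = 32
Root (Max): max(27, 32) = 32

32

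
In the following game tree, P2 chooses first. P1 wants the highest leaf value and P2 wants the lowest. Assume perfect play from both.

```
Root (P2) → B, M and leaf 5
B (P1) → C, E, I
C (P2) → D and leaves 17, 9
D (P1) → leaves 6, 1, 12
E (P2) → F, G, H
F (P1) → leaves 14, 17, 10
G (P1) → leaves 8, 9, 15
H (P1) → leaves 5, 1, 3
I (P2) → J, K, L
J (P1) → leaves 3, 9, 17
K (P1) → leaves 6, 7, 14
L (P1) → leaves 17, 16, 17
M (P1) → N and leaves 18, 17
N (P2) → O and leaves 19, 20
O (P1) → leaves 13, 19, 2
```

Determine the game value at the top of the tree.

D (P1): max(6, 1, 12) = 12
C (P2): min(12, 17, 9) = 9
F (P1): max(14, 17, 10) = 17
G (P1): max(8, 9, 15) = 15
H (P1): max(5, 1, 3) = 5
E (P2): min(17, 15, 5) = 5
J (P1): max(3, 9, 17) = 17
K (P1): max(6, 7, 14) = 14
L (P1): max(17, 16, 17) = 17
I (P2): min(17, 14, 17) = 14
B (P1): max(9, 5, 14) = 14
O (P1): max(13, 19, 2) = 19
N (P2): min(19, 19, 20) = 19
M (P1): max(19, 18, 17) = 19
Root (P2): min(14, 19, 5) = 5

5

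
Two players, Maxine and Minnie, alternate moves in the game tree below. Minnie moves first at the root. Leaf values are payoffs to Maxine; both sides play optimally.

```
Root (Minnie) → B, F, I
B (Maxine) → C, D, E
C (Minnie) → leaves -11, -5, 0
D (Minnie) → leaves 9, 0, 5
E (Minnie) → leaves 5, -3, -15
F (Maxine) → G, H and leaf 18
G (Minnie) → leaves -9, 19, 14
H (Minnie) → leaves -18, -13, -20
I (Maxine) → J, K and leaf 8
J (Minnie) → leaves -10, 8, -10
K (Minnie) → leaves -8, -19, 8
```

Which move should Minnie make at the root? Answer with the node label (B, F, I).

C (Minnie): min(-11, -5, 0) = -11
D (Minnie): min(9, 0, 5) = 0
E (Minnie): min(5, -3, -15) = -15
B (Maxine): max(-11, 0, -15) = 0
G (Minnie): min(-9, 19, 14) = -9
H (Minnie): min(-18, -13, -20) = -20
F (Maxine): max(-9, -20, 18) = 18
J (Minnie): min(-10, 8, -10) = -10
K (Minnie): min(-8, -19, 8) = -19
I (Maxine): max(-10, -19, 8) = 8
Root (Minnie): min(0, 18, 8) = 0
Minnie picks the child with the lowest value: B (value 0).

B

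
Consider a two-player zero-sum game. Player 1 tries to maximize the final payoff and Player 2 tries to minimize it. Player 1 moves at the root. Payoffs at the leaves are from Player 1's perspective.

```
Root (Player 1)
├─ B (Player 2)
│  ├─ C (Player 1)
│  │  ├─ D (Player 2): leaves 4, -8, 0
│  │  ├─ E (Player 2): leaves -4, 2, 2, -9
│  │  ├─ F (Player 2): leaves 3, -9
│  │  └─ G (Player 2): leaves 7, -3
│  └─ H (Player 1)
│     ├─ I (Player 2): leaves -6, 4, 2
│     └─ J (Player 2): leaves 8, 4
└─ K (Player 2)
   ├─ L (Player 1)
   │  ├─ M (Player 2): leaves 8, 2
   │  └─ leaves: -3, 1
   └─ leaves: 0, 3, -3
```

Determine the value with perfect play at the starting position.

D (Player 2): min(4, -8, 0) = -8
E (Player 2): min(-4, 2, 2, -9) = -9
F (Player 2): min(3, -9) = -9
G (Player 2): min(7, -3) = -3
C (Player 1): max(-8, -9, -9, -3) = -3
I (Player 2): min(-6, 4, 2) = -6
J (Player 2): min(8, 4) = 4
H (Player 1): max(-6, 4) = 4
B (Player 2): min(-3, 4) = -3
M (Player 2): min(8, 2) = 2
L (Player 1): max(2, -3, 1) = 2
K (Player 2): min(2, 0, 3, -3) = -3
Root (Player 1): max(-3, -3) = -3

-3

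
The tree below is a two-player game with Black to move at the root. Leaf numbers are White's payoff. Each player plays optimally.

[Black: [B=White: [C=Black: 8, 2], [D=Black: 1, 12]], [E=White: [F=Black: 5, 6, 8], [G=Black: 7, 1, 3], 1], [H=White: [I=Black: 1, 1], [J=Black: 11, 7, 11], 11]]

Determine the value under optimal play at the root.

2

C (Black): min(8, 2) = 2
D (Black): min(1, 12) = 1
B (White): max(2, 1) = 2
F (Black): min(5, 6, 8) = 5
G (Black): min(7, 1, 3) = 1
E (White): max(5, 1, 1) = 5
I (Black): min(1, 1) = 1
J (Black): min(11, 7, 11) = 7
H (White): max(1, 7, 11) = 11
Root (Black): min(2, 5, 11) = 2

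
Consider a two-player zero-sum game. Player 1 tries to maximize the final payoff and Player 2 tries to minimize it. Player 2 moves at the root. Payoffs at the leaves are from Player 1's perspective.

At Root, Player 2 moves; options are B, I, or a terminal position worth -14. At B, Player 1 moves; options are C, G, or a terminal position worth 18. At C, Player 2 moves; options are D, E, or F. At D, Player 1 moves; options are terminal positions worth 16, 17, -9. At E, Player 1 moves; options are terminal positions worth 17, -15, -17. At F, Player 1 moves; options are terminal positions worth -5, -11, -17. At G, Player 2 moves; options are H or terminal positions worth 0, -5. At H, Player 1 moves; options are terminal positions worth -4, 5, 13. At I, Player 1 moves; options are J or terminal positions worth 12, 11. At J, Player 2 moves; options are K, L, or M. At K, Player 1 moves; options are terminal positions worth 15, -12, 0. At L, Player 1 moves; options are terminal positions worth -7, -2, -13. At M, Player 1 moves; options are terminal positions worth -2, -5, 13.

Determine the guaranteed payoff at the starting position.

-14

D (Player 1): max(16, 17, -9) = 17
E (Player 1): max(17, -15, -17) = 17
F (Player 1): max(-5, -11, -17) = -5
C (Player 2): min(17, 17, -5) = -5
H (Player 1): max(-4, 5, 13) = 13
G (Player 2): min(13, 0, -5) = -5
B (Player 1): max(-5, -5, 18) = 18
K (Player 1): max(15, -12, 0) = 15
L (Player 1): max(-7, -2, -13) = -2
M (Player 1): max(-2, -5, 13) = 13
J (Player 2): min(15, -2, 13) = -2
I (Player 1): max(-2, 12, 11) = 12
Root (Player 2): min(18, 12, -14) = -14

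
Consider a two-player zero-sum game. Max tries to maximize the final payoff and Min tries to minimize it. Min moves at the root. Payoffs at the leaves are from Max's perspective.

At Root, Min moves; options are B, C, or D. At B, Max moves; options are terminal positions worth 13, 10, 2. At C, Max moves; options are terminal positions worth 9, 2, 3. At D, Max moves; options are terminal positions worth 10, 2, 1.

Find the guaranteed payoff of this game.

9

B (Max): max(13, 10, 2) = 13
C (Max): max(9, 2, 3) = 9
D (Max): max(10, 2, 1) = 10
Root (Min): min(13, 9, 10) = 9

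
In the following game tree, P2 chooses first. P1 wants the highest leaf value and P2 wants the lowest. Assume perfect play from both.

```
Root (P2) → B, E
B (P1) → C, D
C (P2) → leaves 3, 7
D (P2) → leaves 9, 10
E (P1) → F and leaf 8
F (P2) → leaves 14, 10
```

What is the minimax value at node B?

C: min(3, 7) = 3
D: min(9, 10) = 9
B: max(3, 9) = 9

9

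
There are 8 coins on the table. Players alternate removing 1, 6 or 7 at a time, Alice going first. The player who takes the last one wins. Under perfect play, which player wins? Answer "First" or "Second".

Positions where the player to move wins (W) vs loses (L):
i:   0  1  2  3  4  5  6  7  8
     L  W  L  W  L  W  W  W  W
Position 8 is W, so the first player wins.

First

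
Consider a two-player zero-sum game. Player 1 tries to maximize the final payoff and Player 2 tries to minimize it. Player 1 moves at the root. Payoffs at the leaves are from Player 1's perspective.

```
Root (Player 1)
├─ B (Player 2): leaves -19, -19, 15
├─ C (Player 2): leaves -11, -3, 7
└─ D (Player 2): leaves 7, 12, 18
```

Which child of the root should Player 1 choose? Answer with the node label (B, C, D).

D

B (Player 2): min(-19, -19, 15) = -19
C (Player 2): min(-11, -3, 7) = -11
D (Player 2): min(7, 12, 18) = 7
Root (Player 1): max(-19, -11, 7) = 7
Player 1 picks the child with the highest value: D (value 7).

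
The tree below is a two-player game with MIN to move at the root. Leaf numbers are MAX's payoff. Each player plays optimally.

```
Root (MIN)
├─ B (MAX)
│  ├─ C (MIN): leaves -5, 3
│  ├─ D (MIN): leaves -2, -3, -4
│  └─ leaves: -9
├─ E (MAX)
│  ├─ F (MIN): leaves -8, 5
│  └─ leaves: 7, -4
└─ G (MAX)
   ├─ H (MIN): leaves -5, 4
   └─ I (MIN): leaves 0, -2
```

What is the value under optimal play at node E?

F: min(-8, 5) = -8
E: max(-8, 7, -4) = 7

7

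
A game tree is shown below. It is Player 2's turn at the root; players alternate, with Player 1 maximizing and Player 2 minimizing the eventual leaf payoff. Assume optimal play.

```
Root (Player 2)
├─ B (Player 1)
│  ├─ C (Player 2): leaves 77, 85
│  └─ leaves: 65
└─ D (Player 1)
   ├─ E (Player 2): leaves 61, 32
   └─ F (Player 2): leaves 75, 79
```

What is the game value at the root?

C (Player 2): min(77, 85) = 77
B (Player 1): max(77, 65) = 77
E (Player 2): min(61, 32) = 32
F (Player 2): min(75, 79) = 75
D (Player 1): max(32, 75) = 75
Root (Player 2): min(77, 75) = 75

75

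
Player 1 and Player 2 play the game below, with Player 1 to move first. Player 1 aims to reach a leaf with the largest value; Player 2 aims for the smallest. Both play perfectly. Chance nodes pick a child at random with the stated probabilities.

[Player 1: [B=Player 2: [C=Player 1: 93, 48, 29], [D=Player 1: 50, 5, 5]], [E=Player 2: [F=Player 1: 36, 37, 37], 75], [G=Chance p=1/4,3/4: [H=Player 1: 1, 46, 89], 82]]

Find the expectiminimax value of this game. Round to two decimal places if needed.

C (Player 1): max(93, 48, 29) = 93
D (Player 1): max(50, 5, 5) = 50
B (Player 2): min(93, 50) = 50
F (Player 1): max(36, 37, 37) = 37
E (Player 2): min(37, 75) = 37
H (Player 1): max(1, 46, 89) = 89
G (Chance): 1/4·89 + 3/4·82 = 83.75
Root (Player 1): max(50, 37, 83.75) = 83.75

83.75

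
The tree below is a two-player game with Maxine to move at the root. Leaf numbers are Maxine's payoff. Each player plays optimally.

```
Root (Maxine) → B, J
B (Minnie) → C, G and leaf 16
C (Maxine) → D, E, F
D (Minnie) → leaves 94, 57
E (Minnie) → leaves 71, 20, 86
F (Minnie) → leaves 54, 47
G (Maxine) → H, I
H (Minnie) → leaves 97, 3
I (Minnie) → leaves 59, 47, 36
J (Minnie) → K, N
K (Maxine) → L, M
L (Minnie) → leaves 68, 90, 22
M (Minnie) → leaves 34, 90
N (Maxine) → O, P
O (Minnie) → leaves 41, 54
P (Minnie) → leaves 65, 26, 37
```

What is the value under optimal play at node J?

34

L: min(68, 90, 22) = 22
M: min(34, 90) = 34
K: max(22, 34) = 34
O: min(41, 54) = 41
P: min(65, 26, 37) = 26
N: max(41, 26) = 41
J: min(34, 41) = 34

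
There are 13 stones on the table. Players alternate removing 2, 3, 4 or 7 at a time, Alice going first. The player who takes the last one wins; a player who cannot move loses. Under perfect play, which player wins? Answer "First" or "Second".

First

W/L table (W = player to move can force a win):
i:   0  1  2  3  4  5  6  7  8  9 10 11 12 13
     L  L  W  W  W  W  L  W  W  W  W  L  L  W
Position 13 is W, so the first player wins.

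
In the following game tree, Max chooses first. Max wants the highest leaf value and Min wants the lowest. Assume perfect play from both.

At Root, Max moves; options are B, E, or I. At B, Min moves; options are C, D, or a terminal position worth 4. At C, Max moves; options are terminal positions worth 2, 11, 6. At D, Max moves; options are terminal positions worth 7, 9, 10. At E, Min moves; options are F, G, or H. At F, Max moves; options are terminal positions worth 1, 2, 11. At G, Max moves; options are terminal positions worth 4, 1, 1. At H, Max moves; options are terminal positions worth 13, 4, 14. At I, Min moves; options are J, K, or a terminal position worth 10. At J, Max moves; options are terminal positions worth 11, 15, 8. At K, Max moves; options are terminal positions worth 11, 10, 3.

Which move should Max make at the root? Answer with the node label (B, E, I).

C (Max): max(2, 11, 6) = 11
D (Max): max(7, 9, 10) = 10
B (Min): min(11, 10, 4) = 4
F (Max): max(1, 2, 11) = 11
G (Max): max(4, 1, 1) = 4
H (Max): max(13, 4, 14) = 14
E (Min): min(11, 4, 14) = 4
J (Max): max(11, 15, 8) = 15
K (Max): max(11, 10, 3) = 11
I (Min): min(15, 11, 10) = 10
Root (Max): max(4, 4, 10) = 10
Max picks the child with the highest value: I (value 10).

I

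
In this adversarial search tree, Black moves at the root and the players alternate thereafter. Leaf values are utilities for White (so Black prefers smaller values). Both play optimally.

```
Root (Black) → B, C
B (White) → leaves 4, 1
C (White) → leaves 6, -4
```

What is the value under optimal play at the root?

B (White): max(4, 1) = 4
C (White): max(6, -4) = 6
Root (Black): min(4, 6) = 4

4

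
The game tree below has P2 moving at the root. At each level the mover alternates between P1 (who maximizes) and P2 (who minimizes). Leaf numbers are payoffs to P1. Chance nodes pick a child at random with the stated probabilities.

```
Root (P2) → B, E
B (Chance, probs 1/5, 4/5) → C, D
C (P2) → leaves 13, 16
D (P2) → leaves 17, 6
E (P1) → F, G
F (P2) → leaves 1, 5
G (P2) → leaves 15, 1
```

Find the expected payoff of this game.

C (P2): min(13, 16) = 13
D (P2): min(17, 6) = 6
B (Chance): 1/5·13 + 4/5·6 = 7.4
F (P2): min(1, 5) = 1
G (P2): min(15, 1) = 1
E (P1): max(1, 1) = 1
Root (P2): min(7.4, 1) = 1

1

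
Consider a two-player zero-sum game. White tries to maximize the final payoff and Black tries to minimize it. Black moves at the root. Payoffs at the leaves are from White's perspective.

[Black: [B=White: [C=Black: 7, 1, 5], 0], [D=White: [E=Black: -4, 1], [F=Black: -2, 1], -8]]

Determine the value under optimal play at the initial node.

C (Black): min(7, 1, 5) = 1
B (White): max(1, 0) = 1
E (Black): min(-4, 1) = -4
F (Black): min(-2, 1) = -2
D (White): max(-4, -2, -8) = -2
Root (Black): min(1, -2) = -2

-2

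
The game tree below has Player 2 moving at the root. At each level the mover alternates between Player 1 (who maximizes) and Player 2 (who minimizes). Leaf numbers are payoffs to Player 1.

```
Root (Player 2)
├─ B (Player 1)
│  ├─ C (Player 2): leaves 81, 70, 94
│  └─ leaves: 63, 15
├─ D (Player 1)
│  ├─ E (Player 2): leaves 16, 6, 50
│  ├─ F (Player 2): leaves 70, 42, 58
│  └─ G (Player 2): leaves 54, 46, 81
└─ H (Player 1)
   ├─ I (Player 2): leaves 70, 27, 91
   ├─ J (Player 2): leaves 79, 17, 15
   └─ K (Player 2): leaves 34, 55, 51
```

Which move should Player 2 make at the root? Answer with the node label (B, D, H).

H

C (Player 2): min(81, 70, 94) = 70
B (Player 1): max(70, 63, 15) = 70
E (Player 2): min(16, 6, 50) = 6
F (Player 2): min(70, 42, 58) = 42
G (Player 2): min(54, 46, 81) = 46
D (Player 1): max(6, 42, 46) = 46
I (Player 2): min(70, 27, 91) = 27
J (Player 2): min(79, 17, 15) = 15
K (Player 2): min(34, 55, 51) = 34
H (Player 1): max(27, 15, 34) = 34
Root (Player 2): min(70, 46, 34) = 34
Player 2 picks the child with the lowest value: H (value 34).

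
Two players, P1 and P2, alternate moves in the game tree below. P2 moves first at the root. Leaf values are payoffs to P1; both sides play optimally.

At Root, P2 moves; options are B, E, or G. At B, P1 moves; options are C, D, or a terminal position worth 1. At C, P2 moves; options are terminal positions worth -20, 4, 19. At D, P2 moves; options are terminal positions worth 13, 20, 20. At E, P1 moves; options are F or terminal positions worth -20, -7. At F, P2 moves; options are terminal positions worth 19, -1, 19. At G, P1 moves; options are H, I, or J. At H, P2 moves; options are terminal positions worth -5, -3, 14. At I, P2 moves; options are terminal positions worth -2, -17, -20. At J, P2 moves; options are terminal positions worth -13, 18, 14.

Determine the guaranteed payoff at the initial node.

C (P2): min(-20, 4, 19) = -20
D (P2): min(13, 20, 20) = 13
B (P1): max(-20, 13, 1) = 13
F (P2): min(19, -1, 19) = -1
E (P1): max(-1, -20, -7) = -1
H (P2): min(-5, -3, 14) = -5
I (P2): min(-2, -17, -20) = -20
J (P2): min(-13, 18, 14) = -13
G (P1): max(-5, -20, -13) = -5
Root (P2): min(13, -1, -5) = -5

-5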